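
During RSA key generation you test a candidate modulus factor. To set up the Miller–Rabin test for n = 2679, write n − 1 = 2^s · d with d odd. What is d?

1339

Halving: 2678 → 1339; 1339 is odd.
So 2678 = 2^1 · 1339.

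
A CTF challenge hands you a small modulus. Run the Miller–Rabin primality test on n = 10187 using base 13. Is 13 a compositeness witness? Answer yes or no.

n − 1 = 10186 = 2^1 · 5093, so s = 1 and d = 5093.
By repeated squaring, 13^5093 ≡ 8648 (mod 10187).
x_0 = 13^5093 mod 10187 = 8648.
x_0 ∉ {1, 10186} and s = 1, so 13 is a Miller–Rabin witness and 10187 is composite.

yes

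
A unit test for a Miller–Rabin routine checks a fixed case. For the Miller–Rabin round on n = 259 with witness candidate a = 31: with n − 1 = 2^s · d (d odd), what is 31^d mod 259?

n − 1 = 258 = 2^1 · 129, so s = 1 and d = 129.
By repeated squaring, 31^129 ≡ 216 (mod 259).

216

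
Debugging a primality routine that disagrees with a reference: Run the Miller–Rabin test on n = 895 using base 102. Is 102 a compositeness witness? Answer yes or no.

yes

n − 1 = 894 = 2^1 · 447, so s = 1 and d = 447.
x_0 = 102^447 mod 895 = 873.
x_0 ∉ {1, 894} and s = 1, so 102 is a Miller–Rabin witness and 895 is composite.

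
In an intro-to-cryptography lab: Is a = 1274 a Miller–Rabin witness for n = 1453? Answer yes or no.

no

n − 1 = 1452 = 2^2 · 363, so s = 2 and d = 363.
x_0 = 1274^363 mod 1453 = 497.
x_0 is neither 1 nor 1452, so continue squaring.
x_1 = 497^2 mod 1453 = 1452.
x_1 ≡ −1, so 1274 is not a witness.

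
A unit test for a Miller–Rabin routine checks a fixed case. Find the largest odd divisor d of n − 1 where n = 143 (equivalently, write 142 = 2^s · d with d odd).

Halving: 142 → 71; 71 is odd.
So 142 = 2^1 · 71.

71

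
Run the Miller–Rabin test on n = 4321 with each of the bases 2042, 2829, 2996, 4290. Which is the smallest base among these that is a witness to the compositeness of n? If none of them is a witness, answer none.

n − 1 = 4320 = 2^5 · 135, so s = 5 and d = 135.
Base 2042: x_0 = 2042^135 mod 4321 = 2279. x_0 is neither 1 nor 4320, so continue squaring. x_1 = 2279^2 mod 4321 = 4320. x_1 ≡ −1, so 2042 is not a witness.
Base 2829: x_0 = 2829^135 mod 4321 = 1242. x_0 is neither 1 nor 4320, so continue squaring. x_1 = 1242^2 mod 4321 = 4288. x_2 = 4288^2 mod 4321 = 1089. x_3 = 1089^2 mod 4321 = 1967. x_4 = 1967^2 mod 4321 = 1794. Reached i = s−1 = 4 without hitting −1: 2829 is a Miller–Rabin witness and 4321 is composite.
Base 2996: x_0 = 2996^135 mod 4321 = 2877. x_0 is neither 1 nor 4320, so continue squaring. x_1 = 2877^2 mod 4321 = 2414. x_2 = 2414^2 mod 4321 = 2688. x_3 = 2688^2 mod 4321 = 632. x_4 = 632^2 mod 4321 = 1892. Reached i = s−1 = 4 without hitting −1: 2996 is a Miller–Rabin witness and 4321 is composite.
Base 4290: x_0 = 4290^135 mod 4321 = 1614. x_0 is neither 1 nor 4320, so continue squaring. x_1 = 1614^2 mod 4321 = 3754. x_2 = 3754^2 mod 4321 = 1735. x_3 = 1735^2 mod 4321 = 2809. x_4 = 2809^2 mod 4321 = 335. Reached i = s−1 = 4 without hitting −1: 4290 is a Miller–Rabin witness and 4321 is composite.
The smallest witness among the given bases is 2829.

2829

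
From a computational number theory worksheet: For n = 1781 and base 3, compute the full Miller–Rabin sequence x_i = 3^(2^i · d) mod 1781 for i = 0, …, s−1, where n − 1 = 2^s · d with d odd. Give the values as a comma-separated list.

1056, 230

n − 1 = 1780 = 2^2 · 445, so s = 2 and d = 445.
x_0 = 3^445 mod 1781 = 1056.
x_1 = 1056^2 mod 1781 = 230.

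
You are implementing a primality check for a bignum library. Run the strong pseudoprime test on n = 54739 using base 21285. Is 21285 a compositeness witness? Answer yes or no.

yes

n − 1 = 54738 = 2^1 · 27369, so s = 1 and d = 27369.
x_0 = 21285^27369 mod 54739 = 50009.
x_0 ∉ {1, 54738} and s = 1, so 21285 is a Miller–Rabin witness and 54739 is composite.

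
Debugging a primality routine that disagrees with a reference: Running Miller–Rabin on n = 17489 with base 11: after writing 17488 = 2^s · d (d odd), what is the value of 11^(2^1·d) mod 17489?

n − 1 = 17488 = 2^4 · 1093, so s = 4 and d = 1093.
x_0 = 11^1093 mod 17489 = 5108.
x_1 = 5108^2 mod 17489 = 15565.

15565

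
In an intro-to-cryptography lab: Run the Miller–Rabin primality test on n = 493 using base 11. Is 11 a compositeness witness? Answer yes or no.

n − 1 = 492 = 2^2 · 123, so s = 2 and d = 123.
x_0 = 11^123 mod 493 = 97.
x_0 is neither 1 nor 492, so continue squaring.
x_1 = 97^2 mod 493 = 42.
Reached i = s−1 = 1 without hitting −1: 11 is a Miller–Rabin witness and 493 is composite.

yes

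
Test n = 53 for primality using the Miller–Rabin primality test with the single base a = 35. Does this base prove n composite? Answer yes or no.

n − 1 = 52 = 2^2 · 13, so s = 2 and d = 13.
x_0 = 35^13 mod 53 = 30.
x_0 is neither 1 nor 52, so continue squaring.
x_1 = 30^2 mod 53 = 52.
x_1 ≡ −1, so 35 is not a witness.

no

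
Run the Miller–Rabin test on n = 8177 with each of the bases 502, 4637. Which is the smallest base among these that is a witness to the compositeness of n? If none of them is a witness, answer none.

n − 1 = 8176 = 2^4 · 511, so s = 4 and d = 511.
Base 502: x_0 = 502^511 mod 8177 = 1838. x_0 is neither 1 nor 8176, so continue squaring. x_1 = 1838^2 mod 8177 = 1143. x_2 = 1143^2 mod 8177 = 6306. x_3 = 6306^2 mod 8177 = 885. Reached i = s−1 = 3 without hitting −1: 502 is a Miller–Rabin witness and 8177 is composite.
Base 4637: x_0 = 4637^511 mod 8177 = 7705. x_0 is neither 1 nor 8176, so continue squaring. x_1 = 7705^2 mod 8177 = 2005. x_2 = 2005^2 mod 8177 = 5118. x_3 = 5118^2 mod 8177 = 2993. Reached i = s−1 = 3 without hitting −1: 4637 is a Miller–Rabin witness and 8177 is composite.
The smallest witness among the given bases is 502.

502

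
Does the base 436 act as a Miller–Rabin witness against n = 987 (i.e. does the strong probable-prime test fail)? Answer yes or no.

yes

n − 1 = 986 = 2^1 · 493, so s = 1 and d = 493.
By repeated squaring, 436^493 ≡ 562 (mod 987).
x_0 = 436^493 mod 987 = 562.
x_0 ∉ {1, 986} and s = 1, so 436 is a Miller–Rabin witness and 987 is composite.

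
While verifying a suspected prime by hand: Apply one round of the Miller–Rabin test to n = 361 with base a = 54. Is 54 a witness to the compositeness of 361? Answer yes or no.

n − 1 = 360 = 2^3 · 45, so s = 3 and d = 45.
By repeated squaring, 54^45 ≡ 1 (mod 361).
x_0 = 54^45 mod 361 = 1.
x_0 = 1, so 54 is not a witness.

no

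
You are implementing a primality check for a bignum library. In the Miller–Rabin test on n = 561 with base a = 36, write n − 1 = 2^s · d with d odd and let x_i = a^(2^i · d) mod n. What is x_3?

n − 1 = 560 = 2^4 · 35, so s = 4 and d = 35.
x_0 = 36^35 mod 561 = 144.
x_1 = 144^2 mod 561 = 540.
x_2 = 540^2 mod 561 = 441.
x_3 = 441^2 mod 561 = 375.

375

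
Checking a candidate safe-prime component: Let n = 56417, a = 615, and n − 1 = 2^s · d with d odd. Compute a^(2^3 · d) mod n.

56416

n − 1 = 56416 = 2^5 · 1763, so s = 5 and d = 1763.
x_0 = 615^1763 mod 56417 = 29572.
x_1 = 29572^2 mod 56417 = 39684.
x_2 = 39684^2 mod 56417 = 52135.
x_3 = 52135^2 mod 56417 = 56416.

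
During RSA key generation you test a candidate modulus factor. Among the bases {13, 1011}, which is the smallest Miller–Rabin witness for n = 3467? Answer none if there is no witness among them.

n − 1 = 3466 = 2^1 · 1733, so s = 1 and d = 1733.
Base 13: x_0 = 13^1733 mod 3467 = 1. x_0 = 1, so 13 is not a witness.
Base 1011: x_0 = 1011^1733 mod 3467 = 3466. x_0 = 3466 ≡ −1, so 1011 is not a witness.
No listed base is a witness for 3467.

none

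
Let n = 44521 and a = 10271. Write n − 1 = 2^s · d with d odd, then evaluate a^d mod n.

n − 1 = 44520 = 2^3 · 5565, so s = 3 and d = 5565.
Repeated squaring mod 44521: 10271^1 ≡ 10271, 10271^2 ≡ 23192, 10271^4 ≡ 10663, 10271^8 ≡ 37456, 10271^16 ≡ 6184, 10271^32 ≡ 42838, 10271^64 ≡ 27666, 10271^128 ≡ 2524, 10271^256 ≡ 4073, 10271^512 ≡ 27517, 10271^1024 ≡ 16642, 10271^2048 ≡ 35544, 10271^4096 ≡ 3519.
5565 = 4096 + 1024 + 256 + 128 + 32 + 16 + 8 + 4 + 1, so 10271^5565 ≡ 3519·16642·4073·2524·42838·6184·37456·10663·10271 ≡ 41568 (mod 44521).

41568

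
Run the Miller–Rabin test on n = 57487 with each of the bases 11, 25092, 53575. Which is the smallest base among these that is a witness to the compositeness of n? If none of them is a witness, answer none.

none

n − 1 = 57486 = 2^1 · 28743, so s = 1 and d = 28743.
Base 11: x_0 = 11^28743 mod 57487 = 57486. x_0 = 57486 ≡ −1, so 11 is not a witness.
Base 25092: x_0 = 25092^28743 mod 57487 = 57486. x_0 = 57486 ≡ −1, so 25092 is not a witness.
Base 53575: x_0 = 53575^28743 mod 57487 = 57486. x_0 = 57486 ≡ −1, so 53575 is not a witness.
No listed base is a witness for 57487.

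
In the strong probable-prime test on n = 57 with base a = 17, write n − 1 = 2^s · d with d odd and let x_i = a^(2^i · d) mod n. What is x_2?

55

n − 1 = 56 = 2^3 · 7, so s = 3 and d = 7.
x_0 = 17^7 mod 57 = 5.
x_1 = 5^2 mod 57 = 25.
x_2 = 25^2 mod 57 = 55.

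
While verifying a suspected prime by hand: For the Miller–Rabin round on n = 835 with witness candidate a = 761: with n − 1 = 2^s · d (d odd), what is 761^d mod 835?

n − 1 = 834 = 2^1 · 417, so s = 1 and d = 417.
761^417 mod 835 = 466.

466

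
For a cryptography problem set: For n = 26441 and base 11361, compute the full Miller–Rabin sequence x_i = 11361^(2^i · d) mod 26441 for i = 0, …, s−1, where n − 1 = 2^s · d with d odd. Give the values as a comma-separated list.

7799, 10101, 20823

n − 1 = 26440 = 2^3 · 3305, so s = 3 and d = 3305.
x_0 = 11361^3305 mod 26441 = 7799.
x_1 = 7799^2 mod 26441 = 10101.
x_2 = 10101^2 mod 26441 = 20823.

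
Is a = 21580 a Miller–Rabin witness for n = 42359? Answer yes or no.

no

n − 1 = 42358 = 2^1 · 21179, so s = 1 and d = 21179.
x_0 = 21580^21179 mod 42359 = 1.
x_0 = 1, so 21580 is not a witness.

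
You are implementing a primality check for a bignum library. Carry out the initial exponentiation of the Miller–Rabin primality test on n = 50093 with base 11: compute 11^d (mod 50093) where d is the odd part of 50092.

n − 1 = 50092 = 2^2 · 12523, so s = 2 and d = 12523.
Repeated squaring mod 50093: 11^1 ≡ 11, 11^2 ≡ 121, 11^4 ≡ 14641, 11^8 ≡ 10934, 11^16 ≡ 30458, 11^32 ≡ 17497, 11^64 ≡ 26686, 11^128 ≡ 20508, 11^256 ≡ 47329, 11^512 ≡ 25560, 11^1024 ≡ 694, 11^2048 ≡ 30799, 11^4096 ≡ 17353, 11^8192 ≡ 17586.
12523 = 8192 + 4096 + 128 + 64 + 32 + 8 + 2 + 1, so 11^12523 ≡ 17586·17353·20508·26686·17497·10934·121·11 ≡ 30692 (mod 50093).

30692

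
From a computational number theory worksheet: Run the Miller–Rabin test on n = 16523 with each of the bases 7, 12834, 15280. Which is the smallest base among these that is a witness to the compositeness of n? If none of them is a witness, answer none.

n − 1 = 16522 = 2^1 · 8261, so s = 1 and d = 8261.
Base 7: x_0 = 7^8261 mod 16523 = 3027. x_0 ∉ {1, 16522} and s = 1, so 7 is a Miller–Rabin witness and 16523 is composite.
Base 12834: x_0 = 12834^8261 mod 16523 = 10292. x_0 ∉ {1, 16522} and s = 1, so 12834 is a Miller–Rabin witness and 16523 is composite.
Base 15280: x_0 = 15280^8261 mod 16523 = 12108. x_0 ∉ {1, 16522} and s = 1, so 15280 is a Miller–Rabin witness and 16523 is composite.
The smallest witness among the given bases is 7.

7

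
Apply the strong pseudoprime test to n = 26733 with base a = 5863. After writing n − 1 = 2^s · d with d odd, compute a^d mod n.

26455

n − 1 = 26732 = 2^2 · 6683, so s = 2 and d = 6683.
Repeated squaring mod 26733: 5863^1 ≡ 5863, 5863^2 ≡ 22864, 5863^4 ≡ 25414, 5863^8 ≡ 2116, 5863^16 ≡ 13045, 5863^32 ≡ 16480, 5863^64 ≡ 9853, 5863^128 ≡ 14086, 5863^256 ≡ 3070, 5863^512 ≡ 14884, 5863^1024 ≡ 23818, 5863^2048 ≡ 22864, 5863^4096 ≡ 25414.
6683 = 4096 + 2048 + 512 + 16 + 8 + 2 + 1, so 5863^6683 ≡ 25414·22864·14884·13045·2116·22864·5863 ≡ 26455 (mod 26733).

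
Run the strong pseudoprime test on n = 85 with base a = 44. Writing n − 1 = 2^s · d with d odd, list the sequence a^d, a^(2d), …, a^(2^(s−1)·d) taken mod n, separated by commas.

n − 1 = 84 = 2^2 · 21, so s = 2 and d = 21.
x_0 = 44^21 mod 85 = 74.
x_1 = 74^2 mod 85 = 36.

74, 36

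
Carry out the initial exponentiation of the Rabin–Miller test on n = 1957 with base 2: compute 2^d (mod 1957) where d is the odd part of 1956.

n − 1 = 1956 = 2^2 · 489, so s = 2 and d = 489.
2^489 mod 1957 = 711.

711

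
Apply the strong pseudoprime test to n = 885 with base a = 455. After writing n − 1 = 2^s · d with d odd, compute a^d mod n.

n − 1 = 884 = 2^2 · 221, so s = 2 and d = 221.
By repeated squaring, 455^221 ≡ 260 (mod 885).

260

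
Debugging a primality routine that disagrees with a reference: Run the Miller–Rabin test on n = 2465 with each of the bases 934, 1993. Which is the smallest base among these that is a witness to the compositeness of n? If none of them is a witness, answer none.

n − 1 = 2464 = 2^5 · 77, so s = 5 and d = 77.
Base 934: x_0 = 934^77 mod 2465 = 2464. x_0 = 2464 ≡ −1, so 934 is not a witness.
Base 1993: x_0 = 1993^77 mod 2465 = 2163. x_0 is neither 1 nor 2464, so continue squaring. x_1 = 2163^2 mod 2465 = 2464. x_1 ≡ −1, so 1993 is not a witness.
No listed base is a witness for 2465.

none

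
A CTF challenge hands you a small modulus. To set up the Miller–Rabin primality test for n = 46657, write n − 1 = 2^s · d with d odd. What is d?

729

Halving: 46656 → 23328 → 11664 → 5832 → 2916 → 1458 → 729; 729 is odd.
So 46656 = 2^6 · 729.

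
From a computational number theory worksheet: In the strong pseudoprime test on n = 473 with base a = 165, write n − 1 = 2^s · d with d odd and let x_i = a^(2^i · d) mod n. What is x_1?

n − 1 = 472 = 2^3 · 59, so s = 3 and d = 59.
x_0 = 165^59 mod 473 = 264.
x_1 = 264^2 mod 473 = 165.

165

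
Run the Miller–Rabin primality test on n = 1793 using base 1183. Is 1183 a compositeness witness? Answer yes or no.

n − 1 = 1792 = 2^8 · 7, so s = 8 and d = 7.
x_0 = 1183^7 mod 1793 = 932.
x_0 is neither 1 nor 1792, so continue squaring.
x_1 = 932^2 mod 1793 = 812.
x_2 = 812^2 mod 1793 = 1313.
x_3 = 1313^2 mod 1793 = 896.
x_4 = 896^2 mod 1793 = 1345.
x_5 = 1345^2 mod 1793 = 1681.
x_6 = 1681^2 mod 1793 = 1786.
x_7 = 1786^2 mod 1793 = 49.
Reached i = s−1 = 7 without hitting −1: 1183 is a Miller–Rabin witness and 1793 is composite.

yes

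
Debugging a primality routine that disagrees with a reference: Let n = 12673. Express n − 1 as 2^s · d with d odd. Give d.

99

Halving: 12672 → 6336 → 3168 → 1584 → 792 → 396 → 198 → 99; 99 is odd.
So 12672 = 2^7 · 99.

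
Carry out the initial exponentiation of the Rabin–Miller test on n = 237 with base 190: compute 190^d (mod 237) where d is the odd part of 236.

115

n − 1 = 236 = 2^2 · 59, so s = 2 and d = 59.
190^59 mod 237 = 115.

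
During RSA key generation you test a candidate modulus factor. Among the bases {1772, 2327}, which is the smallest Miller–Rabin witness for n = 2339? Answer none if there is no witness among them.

n − 1 = 2338 = 2^1 · 1169, so s = 1 and d = 1169.
Base 1772: x_0 = 1772^1169 mod 2339 = 1. x_0 = 1, so 1772 is not a witness.
Base 2327: x_0 = 2327^1169 mod 2339 = 2338. x_0 = 2338 ≡ −1, so 2327 is not a witness.
No listed base is a witness for 2339.

none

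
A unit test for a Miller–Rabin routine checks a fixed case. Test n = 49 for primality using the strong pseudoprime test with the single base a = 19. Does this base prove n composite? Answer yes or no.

no

n − 1 = 48 = 2^4 · 3, so s = 4 and d = 3.
x_0 = 19^3 mod 49 = 48.
x_0 = 48 ≡ −1, so 19 is not a witness.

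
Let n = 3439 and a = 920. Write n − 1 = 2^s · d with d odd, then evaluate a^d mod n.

n − 1 = 3438 = 2^1 · 1719, so s = 1 and d = 1719.
920^1719 mod 3439 = 2659.

2659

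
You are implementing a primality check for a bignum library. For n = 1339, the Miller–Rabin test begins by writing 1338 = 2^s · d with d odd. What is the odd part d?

Halving: 1338 → 669; 669 is odd.
So 1338 = 2^1 · 669.

669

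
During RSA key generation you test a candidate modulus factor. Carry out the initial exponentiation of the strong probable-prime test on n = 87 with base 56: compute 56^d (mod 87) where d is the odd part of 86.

n − 1 = 86 = 2^1 · 43, so s = 1 and d = 43.
56^43 mod 87 = 2.

2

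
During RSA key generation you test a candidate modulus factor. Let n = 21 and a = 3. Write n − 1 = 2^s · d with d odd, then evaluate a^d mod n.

n − 1 = 20 = 2^2 · 5, so s = 2 and d = 5.
3^5 mod 21 = 12.

12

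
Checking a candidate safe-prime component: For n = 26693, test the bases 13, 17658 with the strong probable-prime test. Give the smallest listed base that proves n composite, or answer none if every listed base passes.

n − 1 = 26692 = 2^2 · 6673, so s = 2 and d = 6673.
Base 13: x_0 = 13^6673 mod 26693 = 26692. x_0 = 26692 ≡ −1, so 13 is not a witness.
Base 17658: x_0 = 17658^6673 mod 26693 = 16062. x_0 is neither 1 nor 26692, so continue squaring. x_1 = 16062^2 mod 26693 = 26692. x_1 ≡ −1, so 17658 is not a witness.
No listed base is a witness for 26693.

none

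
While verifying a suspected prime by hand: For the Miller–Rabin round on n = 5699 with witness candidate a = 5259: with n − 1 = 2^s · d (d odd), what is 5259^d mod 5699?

2718

n − 1 = 5698 = 2^1 · 2849, so s = 1 and d = 2849.
5259^2849 mod 5699 = 2718.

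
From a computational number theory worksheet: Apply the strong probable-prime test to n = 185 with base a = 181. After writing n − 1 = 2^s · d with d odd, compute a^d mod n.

n − 1 = 184 = 2^3 · 23, so s = 3 and d = 23.
181^23 mod 185 = 86.

86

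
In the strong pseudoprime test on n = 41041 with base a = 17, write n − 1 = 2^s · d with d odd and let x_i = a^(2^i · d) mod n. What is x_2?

24025

n − 1 = 41040 = 2^4 · 2565, so s = 4 and d = 2565.
x_0 = 17^2565 mod 41041 = 33032.
x_1 = 33032^2 mod 41041 = 38039.
x_2 = 38039^2 mod 41041 = 24025.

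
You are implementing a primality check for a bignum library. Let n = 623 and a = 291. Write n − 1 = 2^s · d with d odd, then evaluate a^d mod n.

149

n − 1 = 622 = 2^1 · 311, so s = 1 and d = 311.
By repeated squaring, 291^311 ≡ 149 (mod 623).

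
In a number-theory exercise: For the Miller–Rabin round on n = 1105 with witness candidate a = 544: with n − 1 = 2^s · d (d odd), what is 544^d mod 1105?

34

n − 1 = 1104 = 2^4 · 69, so s = 4 and d = 69.
544^69 mod 1105 = 34.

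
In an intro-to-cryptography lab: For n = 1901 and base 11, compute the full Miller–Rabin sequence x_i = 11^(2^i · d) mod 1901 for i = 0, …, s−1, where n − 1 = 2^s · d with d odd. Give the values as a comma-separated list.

1, 1

n − 1 = 1900 = 2^2 · 475, so s = 2 and d = 475.
x_0 = 11^475 mod 1901 = 1.
x_1 = 1^2 mod 1901 = 1.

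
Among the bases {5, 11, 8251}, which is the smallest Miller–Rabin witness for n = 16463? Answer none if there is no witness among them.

5

n − 1 = 16462 = 2^1 · 8231, so s = 1 and d = 8231.
Base 5: x_0 = 5^8231 mod 16463 = 8959. x_0 ∉ {1, 16462} and s = 1, so 5 is a Miller–Rabin witness and 16463 is composite.
Base 11: x_0 = 11^8231 mod 16463 = 10108. x_0 ∉ {1, 16462} and s = 1, so 11 is a Miller–Rabin witness and 16463 is composite.
Base 8251: x_0 = 8251^8231 mod 16463 = 5236. x_0 ∉ {1, 16462} and s = 1, so 8251 is a Miller–Rabin witness and 16463 is composite.
The smallest witness among the given bases is 5.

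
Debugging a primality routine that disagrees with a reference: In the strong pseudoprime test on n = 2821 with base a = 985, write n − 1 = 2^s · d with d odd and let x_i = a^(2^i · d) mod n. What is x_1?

n − 1 = 2820 = 2^2 · 705, so s = 2 and d = 705.
x_0 = 985^705 mod 2821 = 2820.
x_1 = 2820^2 mod 2821 = 1.

1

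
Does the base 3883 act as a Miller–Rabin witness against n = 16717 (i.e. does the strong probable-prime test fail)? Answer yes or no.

n − 1 = 16716 = 2^2 · 4179, so s = 2 and d = 4179.
x_0 = 3883^4179 mod 16717 = 6540.
x_0 is neither 1 nor 16716, so continue squaring.
x_1 = 6540^2 mod 16717 = 9514.
Reached i = s−1 = 1 without hitting −1: 3883 is a Miller–Rabin witness and 16717 is composite.

yes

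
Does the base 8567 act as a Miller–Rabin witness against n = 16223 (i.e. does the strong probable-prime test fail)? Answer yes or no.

n − 1 = 16222 = 2^1 · 8111, so s = 1 and d = 8111.
By repeated squaring, 8567^8111 ≡ 16222 (mod 16223).
x_0 = 8567^8111 mod 16223 = 16222.
x_0 = 16222 ≡ −1, so 8567 is not a witness.

no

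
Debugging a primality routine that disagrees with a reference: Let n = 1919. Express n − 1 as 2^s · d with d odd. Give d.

959

Halving: 1918 → 959; 959 is odd.
So 1918 = 2^1 · 959.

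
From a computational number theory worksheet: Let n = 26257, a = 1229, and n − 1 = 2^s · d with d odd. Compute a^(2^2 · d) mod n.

n − 1 = 26256 = 2^4 · 1641, so s = 4 and d = 1641.
x_0 = 1229^1641 mod 26257 = 7785.
x_1 = 7785^2 mod 26257 = 5069.
x_2 = 5069^2 mod 26257 = 15415.

15415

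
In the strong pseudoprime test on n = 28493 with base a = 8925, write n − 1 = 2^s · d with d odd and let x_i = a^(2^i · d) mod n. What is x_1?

1

n − 1 = 28492 = 2^2 · 7123, so s = 2 and d = 7123.
x_0 = 8925^7123 mod 28493 = 1.
x_1 = 1^2 mod 28493 = 1.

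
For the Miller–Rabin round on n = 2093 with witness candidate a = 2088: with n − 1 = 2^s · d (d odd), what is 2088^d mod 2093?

1227

n − 1 = 2092 = 2^2 · 523, so s = 2 and d = 523.
Repeated squaring mod 2093: 2088^1 ≡ 2088, 2088^2 ≡ 25, 2088^4 ≡ 625, 2088^8 ≡ 1327, 2088^16 ≡ 716, 2088^32 ≡ 1964, 2088^64 ≡ 1990, 2088^128 ≡ 144, 2088^256 ≡ 1899, 2088^512 ≡ 2055.
523 = 512 + 8 + 2 + 1, so 2088^523 ≡ 2055·1327·25·2088 ≡ 1227 (mod 2093).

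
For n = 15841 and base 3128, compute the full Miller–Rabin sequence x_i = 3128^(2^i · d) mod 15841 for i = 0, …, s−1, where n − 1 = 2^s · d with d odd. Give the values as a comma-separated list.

n − 1 = 15840 = 2^5 · 495, so s = 5 and d = 495.
x_0 = 3128^495 mod 15841 = 6852.
x_1 = 6852^2 mod 15841 = 13021.
x_2 = 13021^2 mod 15841 = 218.
x_3 = 218^2 mod 15841 = 1.
x_4 = 1^2 mod 15841 = 1.

6852, 13021, 218, 1, 1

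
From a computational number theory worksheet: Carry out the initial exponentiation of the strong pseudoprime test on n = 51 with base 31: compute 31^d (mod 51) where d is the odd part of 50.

37

n − 1 = 50 = 2^1 · 25, so s = 1 and d = 25.
By repeated squaring, 31^25 ≡ 37 (mod 51).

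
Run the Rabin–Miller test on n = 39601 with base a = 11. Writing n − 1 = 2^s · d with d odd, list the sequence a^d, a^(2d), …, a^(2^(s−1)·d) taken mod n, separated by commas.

n − 1 = 39600 = 2^4 · 2475, so s = 4 and d = 2475.
x_0 = 11^2475 mod 39601 = 397.
x_1 = 397^2 mod 39601 = 38806.
x_2 = 38806^2 mod 39601 = 38010.
x_3 = 38010^2 mod 39601 = 36418.

397, 38806, 38010, 36418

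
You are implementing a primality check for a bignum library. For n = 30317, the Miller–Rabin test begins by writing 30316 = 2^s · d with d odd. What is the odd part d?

Halving: 30316 → 15158 → 7579; 7579 is odd.
So 30316 = 2^2 · 7579.

7579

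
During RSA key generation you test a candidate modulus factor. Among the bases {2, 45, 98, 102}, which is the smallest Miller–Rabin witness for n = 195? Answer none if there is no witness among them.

2

n − 1 = 194 = 2^1 · 97, so s = 1 and d = 97.
Base 2: x_0 = 2^97 mod 195 = 2. x_0 ∉ {1, 194} and s = 1, so 2 is a Miller–Rabin witness and 195 is composite.
Base 45: x_0 = 45^97 mod 195 = 45. x_0 ∉ {1, 194} and s = 1, so 45 is a Miller–Rabin witness and 195 is composite.
Base 98: x_0 = 98^97 mod 195 = 98. x_0 ∉ {1, 194} and s = 1, so 98 is a Miller–Rabin witness and 195 is composite.
Base 102: x_0 = 102^97 mod 195 = 102. x_0 ∉ {1, 194} and s = 1, so 102 is a Miller–Rabin witness and 195 is composite.
The smallest witness among the given bases is 2.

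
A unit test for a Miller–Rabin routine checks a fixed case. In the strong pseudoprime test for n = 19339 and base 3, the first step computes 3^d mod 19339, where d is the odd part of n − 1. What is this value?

18489

n − 1 = 19338 = 2^1 · 9669, so s = 1 and d = 9669.
3^9669 mod 19339 = 18489.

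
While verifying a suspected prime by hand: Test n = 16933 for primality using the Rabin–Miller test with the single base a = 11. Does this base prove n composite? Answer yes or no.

n − 1 = 16932 = 2^2 · 4233, so s = 2 and d = 4233.
x_0 = 11^4233 mod 16933 = 15737.
x_0 is neither 1 nor 16932, so continue squaring.
x_1 = 15737^2 mod 16933 = 8044.
Reached i = s−1 = 1 without hitting −1: 11 is a Miller–Rabin witness and 16933 is composite.

yes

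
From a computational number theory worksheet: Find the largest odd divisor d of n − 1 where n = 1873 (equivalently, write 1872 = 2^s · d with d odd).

Halving: 1872 → 936 → 468 → 234 → 117; 117 is odd.
So 1872 = 2^4 · 117.

117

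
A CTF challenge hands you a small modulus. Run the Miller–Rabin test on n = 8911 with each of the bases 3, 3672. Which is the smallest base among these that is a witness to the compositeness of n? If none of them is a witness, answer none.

n − 1 = 8910 = 2^1 · 4455, so s = 1 and d = 4455.
Base 3: x_0 = 3^4455 mod 8911 = 8910. x_0 = 8910 ≡ −1, so 3 is not a witness.
Base 3672: x_0 = 3672^4455 mod 8911 = 1. x_0 = 1, so 3672 is not a witness.
No listed base is a witness for 8911.

none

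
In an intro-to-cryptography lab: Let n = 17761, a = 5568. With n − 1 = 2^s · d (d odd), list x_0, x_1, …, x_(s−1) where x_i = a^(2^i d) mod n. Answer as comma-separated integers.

7732, 298, 17760, 1, 1

n − 1 = 17760 = 2^5 · 555, so s = 5 and d = 555.
x_0 = 5568^555 mod 17761 = 7732.
x_1 = 7732^2 mod 17761 = 298.
x_2 = 298^2 mod 17761 = 17760.
x_3 = 17760^2 mod 17761 = 1.
x_4 = 1^2 mod 17761 = 1.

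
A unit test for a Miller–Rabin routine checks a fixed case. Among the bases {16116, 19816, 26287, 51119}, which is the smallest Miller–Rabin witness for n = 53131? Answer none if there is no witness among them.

none

n − 1 = 53130 = 2^1 · 26565, so s = 1 and d = 26565.
Base 16116: x_0 = 16116^26565 mod 53131 = 1. x_0 = 1, so 16116 is not a witness.
Base 19816: x_0 = 19816^26565 mod 53131 = 53130. x_0 = 53130 ≡ −1, so 19816 is not a witness.
Base 26287: x_0 = 26287^26565 mod 53131 = 1. x_0 = 1, so 26287 is not a witness.
Base 51119: x_0 = 51119^26565 mod 53131 = 1. x_0 = 1, so 51119 is not a witness.
No listed base is a witness for 53131.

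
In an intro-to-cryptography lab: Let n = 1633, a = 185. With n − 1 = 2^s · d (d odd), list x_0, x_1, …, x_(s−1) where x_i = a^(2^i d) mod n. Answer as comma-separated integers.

668, 415, 760, 1151, 438

n − 1 = 1632 = 2^5 · 51, so s = 5 and d = 51.
x_0 = 185^51 mod 1633 = 668.
x_1 = 668^2 mod 1633 = 415.
x_2 = 415^2 mod 1633 = 760.
x_3 = 760^2 mod 1633 = 1151.
x_4 = 1151^2 mod 1633 = 438.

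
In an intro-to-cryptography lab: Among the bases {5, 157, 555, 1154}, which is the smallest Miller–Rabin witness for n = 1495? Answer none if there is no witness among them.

5

n − 1 = 1494 = 2^1 · 747, so s = 1 and d = 747.
Base 5: x_0 = 5^747 mod 1495 = 60. x_0 ∉ {1, 1494} and s = 1, so 5 is a Miller–Rabin witness and 1495 is composite.
Base 157: x_0 = 157^747 mod 1495 = 638. x_0 ∉ {1, 1494} and s = 1, so 157 is a Miller–Rabin witness and 1495 is composite.
Base 555: x_0 = 555^747 mod 1495 = 560. x_0 ∉ {1, 1494} and s = 1, so 555 is a Miller–Rabin witness and 1495 is composite.
Base 1154: x_0 = 1154^747 mod 1495 = 259. x_0 ∉ {1, 1494} and s = 1, so 1154 is a Miller–Rabin witness and 1495 is composite.
The smallest witness among the given bases is 5.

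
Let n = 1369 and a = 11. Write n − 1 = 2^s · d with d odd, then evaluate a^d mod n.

628

n − 1 = 1368 = 2^3 · 171, so s = 3 and d = 171.
Repeated squaring mod 1369: 11^1 ≡ 11, 11^2 ≡ 121, 11^4 ≡ 951, 11^8 ≡ 861, 11^16 ≡ 692, 11^32 ≡ 1083, 11^64 ≡ 1025, 11^128 ≡ 602.
171 = 128 + 32 + 8 + 2 + 1, so 11^171 ≡ 602·1083·861·121·11 ≡ 628 (mod 1369).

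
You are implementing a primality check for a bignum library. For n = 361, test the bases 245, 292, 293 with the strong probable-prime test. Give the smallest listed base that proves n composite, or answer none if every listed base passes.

none

n − 1 = 360 = 2^3 · 45, so s = 3 and d = 45.
Base 245: x_0 = 245^45 mod 361 = 1. x_0 = 1, so 245 is not a witness.
Base 292: x_0 = 292^45 mod 361 = 1. x_0 = 1, so 292 is not a witness.
Base 293: x_0 = 293^45 mod 361 = 360. x_0 = 360 ≡ −1, so 293 is not a witness.
No listed base is a witness for 361.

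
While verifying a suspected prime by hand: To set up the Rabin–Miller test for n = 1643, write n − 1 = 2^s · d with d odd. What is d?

Halving: 1642 → 821; 821 is odd.
So 1642 = 2^1 · 821.

821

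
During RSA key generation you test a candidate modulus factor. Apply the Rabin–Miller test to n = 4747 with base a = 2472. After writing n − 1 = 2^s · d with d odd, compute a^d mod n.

1776

n − 1 = 4746 = 2^1 · 2373, so s = 1 and d = 2373.
2472^2373 mod 4747 = 1776.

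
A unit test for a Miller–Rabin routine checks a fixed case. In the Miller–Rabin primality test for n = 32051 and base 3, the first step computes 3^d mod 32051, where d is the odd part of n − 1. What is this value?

n − 1 = 32050 = 2^1 · 16025, so s = 1 and d = 16025.
3^16025 mod 32051 = 1.

1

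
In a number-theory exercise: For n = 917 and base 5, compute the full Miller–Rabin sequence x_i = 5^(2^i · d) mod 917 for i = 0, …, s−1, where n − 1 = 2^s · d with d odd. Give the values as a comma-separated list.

n − 1 = 916 = 2^2 · 229, so s = 2 and d = 229.
x_0 = 5^229 mod 917 = 278.
x_1 = 278^2 mod 917 = 256.

278, 256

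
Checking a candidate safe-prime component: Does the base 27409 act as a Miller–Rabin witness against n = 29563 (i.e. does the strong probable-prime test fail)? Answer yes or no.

yes

n − 1 = 29562 = 2^1 · 14781, so s = 1 and d = 14781.
Repeated squaring mod 29563: 27409^1 ≡ 27409, 27409^2 ≡ 27888, 27409^4 ≡ 26703, 27409^8 ≡ 20212, 27409^16 ≡ 23410, 27409^32 ≡ 18769, 27409^64 ≡ 2653, 27409^128 ≡ 2415, 27409^256 ≡ 8314, 27409^512 ≡ 4302, 27409^1024 ≡ 766, 27409^2048 ≡ 25059, 27409^4096 ≡ 5798, 27409^8192 ≡ 3673.
14781 = 8192 + 4096 + 2048 + 256 + 128 + 32 + 16 + 8 + 4 + 1, so 27409^14781 ≡ 3673·5798·25059·8314·2415·18769·23410·20212·26703·27409 ≡ 12056 (mod 29563).
x_0 = 27409^14781 mod 29563 = 12056.
x_0 ∉ {1, 29562} and s = 1, so 27409 is a Miller–Rabin witness and 29563 is composite.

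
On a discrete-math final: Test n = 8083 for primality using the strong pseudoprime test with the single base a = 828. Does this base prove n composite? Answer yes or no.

n − 1 = 8082 = 2^1 · 4041, so s = 1 and d = 4041.
x_0 = 828^4041 mod 8083 = 628.
x_0 ∉ {1, 8082} and s = 1, so 828 is a Miller–Rabin witness and 8083 is composite.

yes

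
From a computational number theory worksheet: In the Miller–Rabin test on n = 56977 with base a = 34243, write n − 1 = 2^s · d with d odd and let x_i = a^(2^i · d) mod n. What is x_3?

n − 1 = 56976 = 2^4 · 3561, so s = 4 and d = 3561.
x_0 = 34243^3561 mod 56977 = 34915.
x_1 = 34915^2 mod 56977 = 34310.
x_2 = 34310^2 mod 56977 = 31280.
x_3 = 31280^2 mod 56977 = 29356.

29356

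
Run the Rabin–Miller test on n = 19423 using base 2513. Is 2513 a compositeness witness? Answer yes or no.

n − 1 = 19422 = 2^1 · 9711, so s = 1 and d = 9711.
Repeated squaring mod 19423: 2513^1 ≡ 2513, 2513^2 ≡ 2694, 2513^4 ≡ 12857, 2513^8 ≡ 12719, 2513^16 ≡ 18217, 2513^32 ≡ 17134, 2513^64 ≡ 14734, 2513^128 ≡ 19308, 2513^256 ≡ 13225, 2513^512 ≡ 15933, 2513^1024 ≡ 1879, 2513^2048 ≡ 15078, 2513^4096 ≡ 19292, 2513^8192 ≡ 17161.
9711 = 8192 + 1024 + 256 + 128 + 64 + 32 + 8 + 4 + 2 + 1, so 2513^9711 ≡ 17161·1879·13225·19308·14734·17134·12719·12857·2694·2513 ≡ 19422 (mod 19423).
x_0 = 2513^9711 mod 19423 = 19422.
x_0 = 19422 ≡ −1, so 2513 is not a witness.

no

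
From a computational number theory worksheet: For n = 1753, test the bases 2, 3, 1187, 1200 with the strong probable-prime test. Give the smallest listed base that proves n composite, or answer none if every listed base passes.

none

n − 1 = 1752 = 2^3 · 219, so s = 3 and d = 219.
Base 2: x_0 = 2^219 mod 1753 = 1752. x_0 = 1752 ≡ −1, so 2 is not a witness.
Base 3: x_0 = 3^219 mod 1753 = 1040. x_0 is neither 1 nor 1752, so continue squaring. x_1 = 1040^2 mod 1753 = 1752. x_1 ≡ −1, so 3 is not a witness.
Base 1187: x_0 = 1187^219 mod 1753 = 190. x_0 is neither 1 nor 1752, so continue squaring. x_1 = 190^2 mod 1753 = 1040. x_2 = 1040^2 mod 1753 = 1752. x_2 ≡ −1, so 1187 is not a witness.
Base 1200: x_0 = 1200^219 mod 1753 = 1752. x_0 = 1752 ≡ −1, so 1200 is not a witness.
No listed base is a witness for 1753.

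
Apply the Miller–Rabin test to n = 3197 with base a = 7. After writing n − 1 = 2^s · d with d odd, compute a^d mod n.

764

n − 1 = 3196 = 2^2 · 799, so s = 2 and d = 799.
7^799 mod 3197 = 764.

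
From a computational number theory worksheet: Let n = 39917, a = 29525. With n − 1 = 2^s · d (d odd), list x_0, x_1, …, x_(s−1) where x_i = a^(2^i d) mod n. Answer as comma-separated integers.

n − 1 = 39916 = 2^2 · 9979, so s = 2 and d = 9979.
x_0 = 29525^9979 mod 39917 = 6645.
x_1 = 6645^2 mod 39917 = 7823.

6645, 7823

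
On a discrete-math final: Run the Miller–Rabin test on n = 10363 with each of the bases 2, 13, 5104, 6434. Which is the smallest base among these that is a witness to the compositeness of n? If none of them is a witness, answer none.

n − 1 = 10362 = 2^1 · 5181, so s = 1 and d = 5181.
Base 2: x_0 = 2^5181 mod 10363 = 7441. x_0 ∉ {1, 10362} and s = 1, so 2 is a Miller–Rabin witness and 10363 is composite.
Base 13: x_0 = 13^5181 mod 10363 = 7173. x_0 ∉ {1, 10362} and s = 1, so 13 is a Miller–Rabin witness and 10363 is composite.
Base 5104: x_0 = 5104^5181 mod 10363 = 2029. x_0 ∉ {1, 10362} and s = 1, so 5104 is a Miller–Rabin witness and 10363 is composite.
Base 6434: x_0 = 6434^5181 mod 10363 = 3467. x_0 ∉ {1, 10362} and s = 1, so 6434 is a Miller–Rabin witness and 10363 is composite.
The smallest witness among the given bases is 2.

2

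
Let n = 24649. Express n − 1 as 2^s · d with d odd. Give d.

Halving: 24648 → 12324 → 6162 → 3081; 3081 is odd.
So 24648 = 2^3 · 3081.

3081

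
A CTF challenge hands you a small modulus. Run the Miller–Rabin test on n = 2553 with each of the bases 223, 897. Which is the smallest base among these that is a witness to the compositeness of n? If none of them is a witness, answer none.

n − 1 = 2552 = 2^3 · 319, so s = 3 and d = 319.
Base 223: x_0 = 223^319 mod 2553 = 1. x_0 = 1, so 223 is not a witness.
Base 897: x_0 = 897^319 mod 2553 = 345. x_0 is neither 1 nor 2552, so continue squaring. x_1 = 345^2 mod 2553 = 1587. x_2 = 1587^2 mod 2553 = 1311. Reached i = s−1 = 2 without hitting −1: 897 is a Miller–Rabin witness and 2553 is composite.
The smallest witness among the given bases is 897.

897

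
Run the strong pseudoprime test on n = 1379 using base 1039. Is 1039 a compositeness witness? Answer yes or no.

n − 1 = 1378 = 2^1 · 689, so s = 1 and d = 689.
x_0 = 1039^689 mod 1379 = 61.
x_0 ∉ {1, 1378} and s = 1, so 1039 is a Miller–Rabin witness and 1379 is composite.

yes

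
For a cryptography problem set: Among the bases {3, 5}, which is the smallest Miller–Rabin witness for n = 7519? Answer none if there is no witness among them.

3

n − 1 = 7518 = 2^1 · 3759, so s = 1 and d = 3759.
Base 3: x_0 = 3^3759 mod 7519 = 4626. x_0 ∉ {1, 7518} and s = 1, so 3 is a Miller–Rabin witness and 7519 is composite.
Base 5: x_0 = 5^3759 mod 7519 = 6016. x_0 ∉ {1, 7518} and s = 1, so 5 is a Miller–Rabin witness and 7519 is composite.
The smallest witness among the given bases is 3.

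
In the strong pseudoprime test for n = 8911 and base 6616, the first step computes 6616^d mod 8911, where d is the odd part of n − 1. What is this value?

n − 1 = 8910 = 2^1 · 4455, so s = 1 and d = 4455.
6616^4455 mod 8911 = 267.

267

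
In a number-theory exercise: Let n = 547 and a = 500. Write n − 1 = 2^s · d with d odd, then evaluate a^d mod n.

n − 1 = 546 = 2^1 · 273, so s = 1 and d = 273.
500^273 mod 547 = 546.

546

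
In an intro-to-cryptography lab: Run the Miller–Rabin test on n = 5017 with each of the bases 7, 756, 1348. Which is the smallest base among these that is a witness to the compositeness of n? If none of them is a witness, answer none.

n − 1 = 5016 = 2^3 · 627, so s = 3 and d = 627.
Base 7: x_0 = 7^627 mod 5017 = 1821. x_0 is neither 1 nor 5016, so continue squaring. x_1 = 1821^2 mod 5017 = 4821. x_2 = 4821^2 mod 5017 = 3297. Reached i = s−1 = 2 without hitting −1: 7 is a Miller–Rabin witness and 5017 is composite.
Base 756: x_0 = 756^627 mod 5017 = 3759. x_0 is neither 1 nor 5016, so continue squaring. x_1 = 3759^2 mod 5017 = 2209. x_2 = 2209^2 mod 5017 = 3157. Reached i = s−1 = 2 without hitting −1: 756 is a Miller–Rabin witness and 5017 is composite.
Base 1348: x_0 = 1348^627 mod 5017 = 4822. x_0 is neither 1 nor 5016, so continue squaring. x_1 = 4822^2 mod 5017 = 2906. x_2 = 2906^2 mod 5017 = 1225. Reached i = s−1 = 2 without hitting −1: 1348 is a Miller–Rabin witness and 5017 is composite.
The smallest witness among the given bases is 7.

7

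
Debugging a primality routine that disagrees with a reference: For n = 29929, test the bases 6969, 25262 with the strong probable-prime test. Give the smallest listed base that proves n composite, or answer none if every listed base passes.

n − 1 = 29928 = 2^3 · 3741, so s = 3 and d = 3741.
Base 6969: x_0 = 6969^3741 mod 29929 = 4670. x_0 is neither 1 nor 29928, so continue squaring. x_1 = 4670^2 mod 29929 = 20588. x_2 = 20588^2 mod 29929 = 11246. Reached i = s−1 = 2 without hitting −1: 6969 is a Miller–Rabin witness and 29929 is composite.
Base 25262: x_0 = 25262^3741 mod 29929 = 28717. x_0 is neither 1 nor 29928, so continue squaring. x_1 = 28717^2 mod 29929 = 2423. x_2 = 2423^2 mod 29929 = 4845. Reached i = s−1 = 2 without hitting −1: 25262 is a Miller–Rabin witness and 29929 is composite.
The smallest witness among the given bases is 6969.

6969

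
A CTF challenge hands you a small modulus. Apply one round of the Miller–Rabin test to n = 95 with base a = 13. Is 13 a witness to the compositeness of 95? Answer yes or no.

yes

n − 1 = 94 = 2^1 · 47, so s = 1 and d = 47.
x_0 = 13^47 mod 95 = 2.
x_0 ∉ {1, 94} and s = 1, so 13 is a Miller–Rabin witness and 95 is composite.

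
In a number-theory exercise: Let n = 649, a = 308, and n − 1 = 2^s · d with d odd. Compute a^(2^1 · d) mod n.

253

n − 1 = 648 = 2^3 · 81, so s = 3 and d = 81.
x_0 = 308^81 mod 649 = 385.
x_1 = 385^2 mod 649 = 253.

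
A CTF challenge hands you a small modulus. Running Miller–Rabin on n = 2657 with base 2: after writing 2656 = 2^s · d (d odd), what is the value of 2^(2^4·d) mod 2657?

1

n − 1 = 2656 = 2^5 · 83, so s = 5 and d = 83.
x_0 = 2^83 mod 2657 = 2656.
x_1 = 2656^2 mod 2657 = 1.
x_2 = 1^2 mod 2657 = 1.
x_3 = 1^2 mod 2657 = 1.
x_4 = 1^2 mod 2657 = 1.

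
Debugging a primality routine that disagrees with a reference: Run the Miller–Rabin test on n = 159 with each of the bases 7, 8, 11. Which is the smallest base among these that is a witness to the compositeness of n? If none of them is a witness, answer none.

7

n − 1 = 158 = 2^1 · 79, so s = 1 and d = 79.
Base 7: x_0 = 7^79 mod 159 = 7. x_0 ∉ {1, 158} and s = 1, so 7 is a Miller–Rabin witness and 159 is composite.
Base 8: x_0 = 8^79 mod 159 = 98. x_0 ∉ {1, 158} and s = 1, so 8 is a Miller–Rabin witness and 159 is composite.
Base 11: x_0 = 11^79 mod 159 = 11. x_0 ∉ {1, 158} and s = 1, so 11 is a Miller–Rabin witness and 159 is composite.
The smallest witness among the given bases is 7.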